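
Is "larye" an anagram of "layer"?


Word 1: "layer" → sorted: aelry
Word 2: "larye" → sorted: aelry
Same letters? aelry == aelry
Anagram = Yes


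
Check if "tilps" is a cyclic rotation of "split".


Word: "split", Candidate: "tilps"
Method: check if candidate is substring of word+word
"splitsplit" contains "tilps"? No
Is rotation = No


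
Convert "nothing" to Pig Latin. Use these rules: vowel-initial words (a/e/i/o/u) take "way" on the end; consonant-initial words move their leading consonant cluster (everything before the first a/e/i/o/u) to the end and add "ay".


Word: "nothing"
Starts with consonant(s) → move to end, add 'ay'
Consonant cluster: "n"
Pig Latin = "othingnay"


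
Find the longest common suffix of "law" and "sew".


Word 1: "law"
Word 2: "sew"
Comparing from end:
  Pos -1: 'w' == 'w'
  Pos -2: 'a' != 'e' (stop)
LCS = "w" (length 1)


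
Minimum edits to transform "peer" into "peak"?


Word 1: "peer" (length 4)
Word 2: "peak" (length 4)
One optimal edit sequence (insert/delete/substitute each cost 1):
  1. keep 'p'
  2. keep 'e'
  3. substitute 'e' -> 'a'  (+1)
  4. substitute 'r' -> 'k'  (+1)
Total edit operations: 2
Edit distance = 2


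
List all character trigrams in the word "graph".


Word: "graph" (length 5)
Number of trigrams = 5 - 3 + 1 = 3
  Position 0: "gra"
  Position 1: "rap"
  Position 2: "aph"
Trigrams = "gra", "rap", "aph"


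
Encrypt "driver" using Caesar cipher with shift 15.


Word: "driver"
Shift: 15
Each letter → (letter + shift) mod 26:
  'd' (3) + 15 = 18 → 's'
  'r' (17) + 15 = 6 → 'g'
  'i' (8) + 15 = 23 → 'x'
  'v' (21) + 15 = 10 → 'k'
  'e' (4) + 15 = 19 → 't'
  'r' (17) + 15 = 6 → 'g'
Result = "sgxktg"


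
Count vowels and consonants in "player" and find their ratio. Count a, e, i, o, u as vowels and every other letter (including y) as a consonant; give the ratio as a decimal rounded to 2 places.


Word: "player"
Vowels (a,e,i,o,u): 2
Consonants: 4
Ratio = 2/4
= 0.50


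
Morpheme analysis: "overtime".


Word: "overtime"
Morphemes: over- | time
Each morpheme carries meaning
= 2 morphemes


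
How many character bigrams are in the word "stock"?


Word: "stock" (length 5)
Number of 2-grams = length - 2 + 1 = 5 - 2 + 1
= 4


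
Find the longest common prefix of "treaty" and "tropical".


Word 1: "treaty"
Word 2: "tropical"
Comparing from start:
  Pos 0: 't' == 't'
  Pos 1: 'r' == 'r'
  Pos 2: 'e' != 'o' (stop)
LCP = "tr" (length 2)


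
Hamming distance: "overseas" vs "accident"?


Comparing character by character (same length = 8):
  Pos 0: 'o' vs 'a' !=
  Pos 1: 'v' vs 'c' !=
  Pos 2: 'e' vs 'c' !=
  Pos 3: 'r' vs 'i' !=
  Pos 4: 's' vs 'd' !=
  Pos 5: 'e' vs 'e' =
  Pos 6: 'a' vs 'n' !=
  Pos 7: 's' vs 't' !=
Hamming distance = 7


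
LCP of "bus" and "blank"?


Word 1: "bus"
Word 2: "blank"
Comparing from start:
  Pos 0: 'b' == 'b'
  Pos 1: 'u' != 'l' (stop)
LCP = "b" (length 1)


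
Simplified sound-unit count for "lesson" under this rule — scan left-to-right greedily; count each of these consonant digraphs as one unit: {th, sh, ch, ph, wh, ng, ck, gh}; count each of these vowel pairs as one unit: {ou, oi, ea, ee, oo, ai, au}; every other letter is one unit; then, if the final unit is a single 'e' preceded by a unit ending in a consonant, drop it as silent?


Word: "lesson" (6 letters)
Left-to-right scan:
  1. 'l' (letter)
  2. 'e' (letter)
  3. 's' (letter)
  4. 's' (letter)
  5. 'o' (letter)
  6. 'n' (letter)
Units from scan: 6
Sound units = 6 units


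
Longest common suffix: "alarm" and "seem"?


Word 1: "alarm"
Word 2: "seem"
Comparing from end:
  Pos -1: 'm' == 'm'
  Pos -2: 'r' != 'e' (stop)
LCS = "m" (length 1)


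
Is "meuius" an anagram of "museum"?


Word 1: "museum" → sorted: emmsuu
Word 2: "meuius" → sorted: eimsuu
Same letters? emmsuu != eimsuu
Anagram = No


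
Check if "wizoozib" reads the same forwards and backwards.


Word: "wizoozib"
Reversed: "bizooziw"
Forward == Backward? wizoozib != bizooziw
Palindrome = No


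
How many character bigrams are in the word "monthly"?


Word: "monthly" (length 7)
Number of 2-grams = length - 2 + 1 = 7 - 2 + 1
= 6


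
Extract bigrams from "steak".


Word: "steak" (length 5)
Number of bigrams = 5 - 2 + 1 = 4
  Position 0: "st"
  Position 1: "te"
  Position 2: "ea"
  Position 3: "ak"
Bigrams = "st", "te", "ea", "ak"


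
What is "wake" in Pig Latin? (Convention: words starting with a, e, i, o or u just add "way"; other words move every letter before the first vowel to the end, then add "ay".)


Word: "wake"
Starts with consonant(s) → move to end, add 'ay'
Consonant cluster: "w"
Pig Latin = "akeway"


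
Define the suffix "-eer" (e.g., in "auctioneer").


Suffix: -eer
Example: auctioneer = auction + -eer
Meaning = one who is concerned with


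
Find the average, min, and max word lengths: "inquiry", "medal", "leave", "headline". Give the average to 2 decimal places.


Lengths: "inquiry"=7, "medal"=5, "leave"=5, "headline"=8
Sum = 25, Count = 4
Average = 25/4 = 6.25
= avg=6.25, min=5, max=8


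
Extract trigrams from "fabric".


Word: "fabric" (length 6)
Number of trigrams = 6 - 3 + 1 = 4
  Position 0: "fab"
  Position 1: "abr"
  Position 2: "bri"
  Position 3: "ric"
Trigrams = "fab", "abr", "bri", "ric"


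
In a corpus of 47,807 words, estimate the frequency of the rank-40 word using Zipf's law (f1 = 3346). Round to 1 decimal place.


Zipf's law: f(r) = f(1) / r
f(1) = 3346
f(40) = 3346 / 40
= 83.7 occurrences


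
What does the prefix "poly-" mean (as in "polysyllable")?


Prefix: poly-
Example: polysyllable = poly- + syllable
Meaning = many


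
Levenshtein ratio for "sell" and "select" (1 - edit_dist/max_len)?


Word 1: "sell" (length 4)
Word 2: "select" (length 6)
One optimal edit sequence:
  1. keep 's'
  2. keep 'e'
  3. keep 'l'
  4. insert 'e'  (+1)
  5. insert 'c'  (+1)
  6. substitute 'l' -> 't'  (+1)
Edit distance = 3
Max length = max(4, 6) = 6
Similarity = 1 - 3/6
= 0.5000


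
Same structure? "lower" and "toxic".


Pattern of "lower": [0, 1, 2, 3, 4]
Pattern of "toxic": [0, 1, 2, 3, 4]
Patterns match
Same pattern = Yes


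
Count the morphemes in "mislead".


Word: "mislead"
Morphemes: mis- + lead
Each morpheme carries meaning
= 2 morphemes


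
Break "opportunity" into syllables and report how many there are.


Word: "opportunity"
Syllable breakdown: op / por / tu / ni / ty
Counting: 5 parts
= 5 syllables


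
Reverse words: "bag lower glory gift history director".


Original: "bag lower glory gift history director"
Words (1..n): bag | lower | glory | gift | history | director
Reversed (n..1): director | history | gift | glory | lower | bag
Result = "director history gift glory lower bag"


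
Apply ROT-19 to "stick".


Word: "stick"
Shift: 19
Each letter → (letter + shift) mod 26:
  's' (18) + 19 = 11 → 'l'
  't' (19) + 19 = 12 → 'm'
  'i' (8) + 19 = 1 → 'b'
  'c' (2) + 19 = 21 → 'v'
  'k' (10) + 19 = 3 → 'd'
Result = "lmbvd"


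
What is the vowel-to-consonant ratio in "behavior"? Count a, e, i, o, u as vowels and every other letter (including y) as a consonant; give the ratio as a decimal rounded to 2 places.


Word: "behavior"
Vowels (a,e,i,o,u): 4
Consonants: 4
Ratio = 4/4
= 1.00


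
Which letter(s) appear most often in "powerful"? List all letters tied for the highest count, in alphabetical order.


Word: "powerful"
Letter counts:
  'e': 1
  'f': 1
  'l': 1
  'o': 1
  'p': 1
  'r': 1
  'u': 1
  'w': 1
Maximum count = 1
Most frequent = 'e', 'f', 'l', 'o', 'p', 'r', 'u', 'w' (1 time each)


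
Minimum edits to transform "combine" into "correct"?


Word 1: "combine" (length 7)
Word 2: "correct" (length 7)
One optimal edit sequence (insert/delete/substitute each cost 1):
  1. keep 'c'
  2. keep 'o'
  3. substitute 'm' -> 'r'  (+1)
  4. substitute 'b' -> 'r'  (+1)
  5. substitute 'i' -> 'e'  (+1)
  6. substitute 'n' -> 'c'  (+1)
  7. substitute 'e' -> 't'  (+1)
Total edit operations: 5
Edit distance = 5


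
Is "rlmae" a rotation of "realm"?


Word: "realm", Candidate: "rlmae"
Method: check if candidate is substring of word+word
"realmrealm" contains "rlmae"? No
Is rotation = No


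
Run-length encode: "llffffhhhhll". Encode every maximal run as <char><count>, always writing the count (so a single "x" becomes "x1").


String: "llffffhhhhll"
Scanning for consecutive runs:
  'l' x 2
  'f' x 4
  'h' x 4
  'l' x 2
RLE = "l2f4h4l2"


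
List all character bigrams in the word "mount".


Word: "mount" (length 5)
Number of bigrams = 5 - 2 + 1 = 4
  Position 0: "mo"
  Position 1: "ou"
  Position 2: "un"
  Position 3: "nt"
Bigrams = "mo", "ou", "un", "nt"


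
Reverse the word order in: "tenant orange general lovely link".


Original: "tenant orange general lovely link"
Words (1..n): tenant | orange | general | lovely | link
Reversed (n..1): link | lovely | general | orange | tenant
Result = "link lovely general orange tenant"


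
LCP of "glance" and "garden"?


Word 1: "glance"
Word 2: "garden"
Comparing from start:
  Pos 0: 'g' == 'g'
  Pos 1: 'l' != 'a' (stop)
LCP = "g" (length 1)


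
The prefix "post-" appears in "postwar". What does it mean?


Prefix: post-
As in: postwar -> post- + war
Meaning = after


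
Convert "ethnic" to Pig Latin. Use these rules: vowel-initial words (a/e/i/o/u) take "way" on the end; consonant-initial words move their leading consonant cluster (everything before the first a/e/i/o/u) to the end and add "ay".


Word: "ethnic"
Starts with vowel → add 'way'
Pig Latin = "ethnicway"


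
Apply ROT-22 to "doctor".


Word: "doctor"
Shift: 22
Each letter → (letter + shift) mod 26:
  'd' (3) + 22 = 25 → 'z'
  'o' (14) + 22 = 10 → 'k'
  'c' (2) + 22 = 24 → 'y'
  't' (19) + 22 = 15 → 'p'
  'o' (14) + 22 = 10 → 'k'
  'r' (17) + 22 = 13 → 'n'
Result = "zkypkn"


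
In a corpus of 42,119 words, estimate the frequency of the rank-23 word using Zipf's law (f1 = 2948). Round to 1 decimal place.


Zipf's law: f(r) = f(1) / r
f(1) = 2948
f(23) = 2948 / 23
= 128.2 occurrences


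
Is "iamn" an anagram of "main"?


Word 1: "main" → sorted: aimn
Word 2: "iamn" → sorted: aimn
Same letters? aimn == aimn
Anagram = Yes


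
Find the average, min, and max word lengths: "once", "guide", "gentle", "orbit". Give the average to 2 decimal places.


Lengths: "once"=4, "guide"=5, "gentle"=6, "orbit"=5
Sum = 20, Count = 4
Average = 20/4 = 5.00
= avg=5.00, min=4, max=6


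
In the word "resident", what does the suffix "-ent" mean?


Suffix: -ent
Example: resident = reside + -ent, with a spelling change
Meaning = one who / that which


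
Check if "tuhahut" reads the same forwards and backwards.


Word: "tuhahut"
Reversed: "tuhahut"
Forward == Backward? tuhahut == tuhahut
Palindrome = Yes


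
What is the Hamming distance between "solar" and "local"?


Comparing character by character (same length = 5):
  Pos 0: 's' vs 'l' !=
  Pos 1: 'o' vs 'o' =
  Pos 2: 'l' vs 'c' !=
  Pos 3: 'a' vs 'a' =
  Pos 4: 'r' vs 'l' !=
Hamming distance = 3


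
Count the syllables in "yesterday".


Word: "yesterday"
Syllable breakdown: yes-ter-day
Counting: 3 parts
= 3 syllables


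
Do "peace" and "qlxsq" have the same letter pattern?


Pattern of "peace": [0, 1, 2, 3, 1]
Pattern of "qlxsq": [0, 1, 2, 3, 0]
Patterns do not match
Same pattern = No


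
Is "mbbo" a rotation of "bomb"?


Word: "bomb", Candidate: "mbbo"
Method: check if candidate is substring of word+word
"bombbomb" contains "mbbo"? Yes
Is rotation = Yes


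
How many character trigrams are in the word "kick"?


Word: "kick" (length 4)
Number of 3-grams = length - 3 + 1 = 4 - 3 + 1
= 2


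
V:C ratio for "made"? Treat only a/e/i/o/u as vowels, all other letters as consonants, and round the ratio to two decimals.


Word: "made"
Vowels (a,e,i,o,u): 2
Consonants: 2
Ratio = 2/2
= 1.00


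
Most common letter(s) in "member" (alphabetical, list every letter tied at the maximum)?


Word: "member"
Letter counts:
  'b': 1
  'e': 2
  'm': 2
  'r': 1
Maximum count = 2
Most frequent = 'e', 'm' (2 times each)


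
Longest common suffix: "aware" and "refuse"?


Word 1: "aware"
Word 2: "refuse"
Comparing from end:
  Pos -1: 'e' == 'e'
  Pos -2: 'r' != 's' (stop)
LCS = "e" (length 1)


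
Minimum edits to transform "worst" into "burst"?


Word 1: "worst" (length 5)
Word 2: "burst" (length 5)
One optimal edit sequence (insert/delete/substitute each cost 1):
  1. substitute 'w' -> 'b'  (+1)
  2. substitute 'o' -> 'u'  (+1)
  3. keep 'r'
  4. keep 's'
  5. keep 't'
Total edit operations: 2
Edit distance = 2


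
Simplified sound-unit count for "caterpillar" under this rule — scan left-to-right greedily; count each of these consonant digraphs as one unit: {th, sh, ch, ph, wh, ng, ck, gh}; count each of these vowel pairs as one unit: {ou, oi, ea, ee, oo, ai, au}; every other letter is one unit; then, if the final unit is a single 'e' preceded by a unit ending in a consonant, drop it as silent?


Word: "caterpillar" (11 letters)
Left-to-right scan:
  (1) 'c' (letter)
  (2) 'a' (letter)
  (3) 't' (letter)
  (4) 'e' (letter)
  (5) 'r' (letter)
  (6) 'p' (letter)
  (7) 'i' (letter)
  (8) 'l' (letter)
  (9) 'l' (letter)
  (10) 'a' (letter)
  (11) 'r' (letter)
Units from scan: 11
Sound units = 11 units


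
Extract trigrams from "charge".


Word: "charge" (length 6)
Number of trigrams = 6 - 3 + 1 = 4
  Position 0: "cha"
  Position 1: "har"
  Position 2: "arg"
  Position 3: "rge"
Trigrams = "cha", "har", "arg", "rge"


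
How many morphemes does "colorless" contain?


Word: "colorless"
Morphemes: color | -less
Each morpheme carries meaning
= 2 morphemes


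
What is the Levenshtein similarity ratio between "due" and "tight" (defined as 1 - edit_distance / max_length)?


Word 1: "due" (length 3)
Word 2: "tight" (length 5)
One optimal edit sequence:
  1. insert 't'  (+1)
  2. insert 'i'  (+1)
  3. substitute 'd' -> 'g'  (+1)
  4. substitute 'u' -> 'h'  (+1)
  5. substitute 'e' -> 't'  (+1)
Edit distance = 5
Max length = max(3, 5) = 5
Similarity = 1 - 5/5
= 0.0000


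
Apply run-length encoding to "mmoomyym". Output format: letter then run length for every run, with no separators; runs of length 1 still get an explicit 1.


String: "mmoomyym"
Scanning for consecutive runs:
  'm' x 2
  'o' x 2
  'm' x 1
  'y' x 2
  'm' x 1
RLE = "m2o2m1y2m1"


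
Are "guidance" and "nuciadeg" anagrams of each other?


Word 1: "guidance" → sorted: acdeginu
Word 2: "nuciadeg" → sorted: acdeginu
Same letters? acdeginu == acdeginu
Anagram = Yes


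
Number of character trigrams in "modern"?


Word: "modern" (length 6)
Number of 3-grams = length - 3 + 1 = 6 - 3 + 1
= 4


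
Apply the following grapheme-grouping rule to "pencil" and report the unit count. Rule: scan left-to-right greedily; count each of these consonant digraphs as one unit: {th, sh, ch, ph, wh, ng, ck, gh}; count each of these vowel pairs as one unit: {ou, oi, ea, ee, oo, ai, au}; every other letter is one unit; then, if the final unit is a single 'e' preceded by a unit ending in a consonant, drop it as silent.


Word: "pencil" (6 letters)
Left-to-right scan:
  (1) 'p' (letter)
  (2) 'e' (letter)
  (3) 'n' (letter)
  (4) 'c' (letter)
  (5) 'i' (letter)
  (6) 'l' (letter)
Units from scan: 6
Sound units = 6 units


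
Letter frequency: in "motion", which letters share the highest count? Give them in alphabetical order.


Word: "motion"
Letter counts:
  'i': 1
  'm': 1
  'n': 1
  'o': 2
  't': 1
Maximum count = 2
Most frequent = 'o' (2 times each)


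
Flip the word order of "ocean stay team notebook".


Original: "ocean stay team notebook"
Words (1..n): ocean | stay | team | notebook
Reversed (n..1): notebook | team | stay | ocean
Result = "notebook team stay ocean"


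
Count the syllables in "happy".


Word: "happy"
Syllable breakdown: hap · py
Counting: 2 parts
= 2 syllables


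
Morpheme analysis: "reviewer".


Word: "reviewer"
Morphemes: re- | view | -er
Each morpheme carries meaning
= 3 morphemes


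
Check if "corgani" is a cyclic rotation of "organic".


Word: "organic", Candidate: "corgani"
Method: check if candidate is substring of word+word
"organicorganic" contains "corgani"? Yes
Is rotation = Yes


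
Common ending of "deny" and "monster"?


Word 1: "deny"
Word 2: "monster"
Comparing from end:
  Pos -1: 'y' != 'r' (stop)
LCS = "" (length 0)


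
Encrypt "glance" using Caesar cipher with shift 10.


Word: "glance"
Shift: 10
Each letter → (letter + shift) mod 26:
  'g' (6) + 10 = 16 → 'q'
  'l' (11) + 10 = 21 → 'v'
  'a' (0) + 10 = 10 → 'k'
  'n' (13) + 10 = 23 → 'x'
  'c' (2) + 10 = 12 → 'm'
  'e' (4) + 10 = 14 → 'o'
Result = "qvkxmo"


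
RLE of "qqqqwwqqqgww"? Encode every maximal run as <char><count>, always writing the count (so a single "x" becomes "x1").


String: "qqqqwwqqqgww"
Scanning for consecutive runs:
  'q' x 4
  'w' x 2
  'q' x 3
  'g' x 1
  'w' x 2
RLE = "q4w2q3g1w2"


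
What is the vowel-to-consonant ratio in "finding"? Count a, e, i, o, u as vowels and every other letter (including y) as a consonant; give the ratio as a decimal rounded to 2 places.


Word: "finding"
Vowels (a,e,i,o,u): 2
Consonants: 5
Ratio = 2/5
= 0.40


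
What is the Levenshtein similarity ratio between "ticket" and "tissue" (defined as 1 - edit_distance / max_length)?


Word 1: "ticket" (length 6)
Word 2: "tissue" (length 6)
One optimal edit sequence:
  1. keep 't'
  2. keep 'i'
  3. substitute 'c' -> 's'  (+1)
  4. substitute 'k' -> 's'  (+1)
  5. substitute 'e' -> 'u'  (+1)
  6. substitute 't' -> 'e'  (+1)
Edit distance = 4
Max length = max(6, 6) = 6
Similarity = 1 - 4/6
= 0.3333


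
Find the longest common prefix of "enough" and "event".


Word 1: "enough"
Word 2: "event"
Comparing from start:
  Pos 0: 'e' == 'e'
  Pos 1: 'n' != 'v' (stop)
LCP = "e" (length 1)


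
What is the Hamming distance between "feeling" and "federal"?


Comparing character by character (same length = 7):
  Pos 0: 'f' vs 'f' =
  Pos 1: 'e' vs 'e' =
  Pos 2: 'e' vs 'd' !=
  Pos 3: 'l' vs 'e' !=
  Pos 4: 'i' vs 'r' !=
  Pos 5: 'n' vs 'a' !=
  Pos 6: 'g' vs 'l' !=
Hamming distance = 5


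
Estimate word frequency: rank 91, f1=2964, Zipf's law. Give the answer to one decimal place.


Zipf's law: f(r) = f(1) / r
f(1) = 2964
f(91) = 2964 / 91
= 32.6 occurrences


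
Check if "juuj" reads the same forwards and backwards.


Word: "juuj"
Reversed: "juuj"
Forward == Backward? juuj == juuj
Palindrome = Yes


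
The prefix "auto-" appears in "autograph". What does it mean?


Prefix: auto-
As in: autograph -> auto- + graph
Meaning = self


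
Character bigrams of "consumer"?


Word: "consumer" (length 8)
Number of bigrams = 8 - 2 + 1 = 7
  Position 0: "co"
  Position 1: "on"
  Position 2: "ns"
  Position 3: "su"
  Position 4: "um"
  Position 5: "me"
  Position 6: "er"
Bigrams = "co", "on", "ns", "su", "um", "me", "er"


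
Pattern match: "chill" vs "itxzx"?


Pattern of "chill": [0, 1, 2, 3, 3]
Pattern of "itxzx": [0, 1, 2, 3, 2]
Patterns do not match
Same pattern = No


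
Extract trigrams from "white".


Word: "white" (length 5)
Number of trigrams = 5 - 3 + 1 = 3
  Position 0: "whi"
  Position 1: "hit"
  Position 2: "ite"
Trigrams = "whi", "hit", "ite"


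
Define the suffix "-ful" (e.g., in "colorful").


Suffix: -ful
Example: colorful (color + -ful)
Meaning = full of


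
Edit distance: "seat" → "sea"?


Word 1: "seat" (length 4)
Word 2: "sea" (length 3)
One optimal edit sequence (insert/delete/substitute each cost 1):
  1. keep 's'
  2. keep 'e'
  3. keep 'a'
  4. delete 't'  (+1)
Total edit operations: 1
Edit distance = 1


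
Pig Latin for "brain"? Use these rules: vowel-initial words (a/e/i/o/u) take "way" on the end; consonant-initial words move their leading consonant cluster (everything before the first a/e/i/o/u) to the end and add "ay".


Word: "brain"
Starts with consonant(s) → move to end, add 'ay'
Consonant cluster: "br"
Pig Latin = "ainbray"


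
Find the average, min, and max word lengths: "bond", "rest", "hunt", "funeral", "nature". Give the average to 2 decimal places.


Lengths: "bond"=4, "rest"=4, "hunt"=4, "funeral"=7, "nature"=6
Sum = 25, Count = 5
Average = 25/5 = 5.00
= avg=5.00, min=4, max=7


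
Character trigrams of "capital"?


Word: "capital" (length 7)
Number of trigrams = 7 - 3 + 1 = 5
  Position 0: "cap"
  Position 1: "api"
  Position 2: "pit"
  Position 3: "ita"
  Position 4: "tal"
Trigrams = "cap", "api", "pit", "ita", "tal"


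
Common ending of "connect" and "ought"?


Word 1: "connect"
Word 2: "ought"
Comparing from end:
  Pos -1: 't' == 't'
  Pos -2: 'c' != 'h' (stop)
LCS = "t" (length 1)


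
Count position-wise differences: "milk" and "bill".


Comparing character by character (same length = 4):
  Pos 0: 'm' vs 'b' !=
  Pos 1: 'i' vs 'i' =
  Pos 2: 'l' vs 'l' =
  Pos 3: 'k' vs 'l' !=
Hamming distance = 2


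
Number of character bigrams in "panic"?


Word: "panic" (length 5)
Number of 2-grams = length - 2 + 1 = 5 - 2 + 1
= 4


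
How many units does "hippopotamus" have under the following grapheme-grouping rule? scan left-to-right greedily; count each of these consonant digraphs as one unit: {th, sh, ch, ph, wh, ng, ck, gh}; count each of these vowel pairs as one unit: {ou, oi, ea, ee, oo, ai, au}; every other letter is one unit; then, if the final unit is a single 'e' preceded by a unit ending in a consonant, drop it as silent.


Word: "hippopotamus" (12 letters)
Left-to-right scan:
  [1] 'h' (letter)
  [2] 'i' (letter)
  [3] 'p' (letter)
  [4] 'p' (letter)
  [5] 'o' (letter)
  [6] 'p' (letter)
  [7] 'o' (letter)
  [8] 't' (letter)
  [9] 'a' (letter)
  [10] 'm' (letter)
  [11] 'u' (letter)
  [12] 's' (letter)
Units from scan: 12
Sound units = 12 units


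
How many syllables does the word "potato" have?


Word: "potato"
Syllable breakdown: po · ta · to
Counting: 3 parts
= 3 syllables


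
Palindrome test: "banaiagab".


Word: "banaiagab"
Reversed: "bagaianab"
Forward == Backward? banaiagab != bagaianab
Palindrome = No


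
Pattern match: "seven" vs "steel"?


Pattern of "seven": [0, 1, 2, 1, 3]
Pattern of "steel": [0, 1, 2, 2, 3]
Patterns do not match
Same pattern = No


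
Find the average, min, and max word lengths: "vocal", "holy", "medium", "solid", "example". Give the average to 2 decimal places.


Lengths: "vocal"=5, "holy"=4, "medium"=6, "solid"=5, "example"=7
Sum = 27, Count = 5
Average = 27/5 = 5.40
= avg=5.40, min=4, max=7


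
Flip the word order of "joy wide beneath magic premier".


Original: "joy wide beneath magic premier"
Words (1..n): joy | wide | beneath | magic | premier
Reversed (n..1): premier | magic | beneath | wide | joy
Result = "premier magic beneath wide joy"


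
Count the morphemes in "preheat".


Word: "preheat"
Morphemes: pre- / heat
Each morpheme carries meaning
= 2 morphemes


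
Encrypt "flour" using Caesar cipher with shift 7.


Word: "flour"
Shift: 7
Each letter → (letter + shift) mod 26:
  'f' (5) + 7 = 12 → 'm'
  'l' (11) + 7 = 18 → 's'
  'o' (14) + 7 = 21 → 'v'
  'u' (20) + 7 = 1 → 'b'
  'r' (17) + 7 = 24 → 'y'
Result = "msvby"


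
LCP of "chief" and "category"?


Word 1: "chief"
Word 2: "category"
Comparing from start:
  Pos 0: 'c' == 'c'
  Pos 1: 'h' != 'a' (stop)
LCP = "c" (length 1)


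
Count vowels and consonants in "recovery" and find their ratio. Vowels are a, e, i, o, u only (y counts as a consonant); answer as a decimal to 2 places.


Word: "recovery"
Vowels (a,e,i,o,u): 3
Consonants: 5
Ratio = 3/5
= 0.60


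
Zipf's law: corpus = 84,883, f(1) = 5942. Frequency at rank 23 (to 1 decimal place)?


Zipf's law: f(r) = f(1) / r
f(1) = 5942
f(23) = 5942 / 23
= 258.3 occurrences


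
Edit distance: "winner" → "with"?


Word 1: "winner" (length 6)
Word 2: "with" (length 4)
One optimal edit sequence (insert/delete/substitute each cost 1):
  1. keep 'w'
  2. keep 'i'
  3. delete 'n'  (+1)
  4. delete 'n'  (+1)
  5. substitute 'e' -> 't'  (+1)
  6. substitute 'r' -> 'h'  (+1)
Total edit operations: 4
Edit distance = 4


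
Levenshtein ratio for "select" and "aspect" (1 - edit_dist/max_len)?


Word 1: "select" (length 6)
Word 2: "aspect" (length 6)
One optimal edit sequence:
  1. substitute 's' -> 'a'  (+1)
  2. substitute 'e' -> 's'  (+1)
  3. substitute 'l' -> 'p'  (+1)
  4. keep 'e'
  5. keep 'c'
  6. keep 't'
Edit distance = 3
Max length = max(6, 6) = 6
Similarity = 1 - 3/6
= 0.5000


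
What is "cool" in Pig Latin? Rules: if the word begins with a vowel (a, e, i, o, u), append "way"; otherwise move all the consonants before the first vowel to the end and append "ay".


Word: "cool"
Starts with consonant(s) → move to end, add 'ay'
Consonant cluster: "c"
Pig Latin = "oolcay"


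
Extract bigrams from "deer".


Word: "deer" (length 4)
Number of bigrams = 4 - 2 + 1 = 3
  Position 0: "de"
  Position 1: "ee"
  Position 2: "er"
Bigrams = "de", "ee", "er"


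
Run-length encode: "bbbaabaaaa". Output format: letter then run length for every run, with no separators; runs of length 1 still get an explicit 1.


String: "bbbaabaaaa"
Scanning for consecutive runs:
  'b' x 3
  'a' x 2
  'b' x 1
  'a' x 4
RLE = "b3a2b1a4"


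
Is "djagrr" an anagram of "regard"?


Word 1: "regard" → sorted: adegrr
Word 2: "djagrr" → sorted: adgjrr
Same letters? adegrr != adgjrr
Anagram = No


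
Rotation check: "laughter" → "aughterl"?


Word: "laughter", Candidate: "aughterl"
Method: check if candidate is substring of word+word
"laughterlaughter" contains "aughterl"? Yes
Is rotation = Yes


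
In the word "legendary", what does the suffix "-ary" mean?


Suffix: -ary
As in: legendary -> legend + -ary
Meaning = relating to


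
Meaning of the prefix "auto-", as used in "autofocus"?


Prefix: auto-
As in: autofocus -> auto- + focus
Meaning = self


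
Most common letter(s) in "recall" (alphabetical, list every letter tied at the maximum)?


Word: "recall"
Letter counts:
  'a': 1
  'c': 1
  'e': 1
  'l': 2
  'r': 1
Maximum count = 2
Most frequent = 'l' (2 times each)


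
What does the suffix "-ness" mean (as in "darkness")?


Suffix: -ness
As in: darkness -> dark + -ness
Meaning = state of being


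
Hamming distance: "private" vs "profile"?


Comparing character by character (same length = 7):
  Pos 0: 'p' vs 'p' =
  Pos 1: 'r' vs 'r' =
  Pos 2: 'i' vs 'o' !=
  Pos 3: 'v' vs 'f' !=
  Pos 4: 'a' vs 'i' !=
  Pos 5: 't' vs 'l' !=
  Pos 6: 'e' vs 'e' =
Hamming distance = 4


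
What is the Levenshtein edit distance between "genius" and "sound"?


Word 1: "genius" (length 6)
Word 2: "sound" (length 5)
One optimal edit sequence (insert/delete/substitute each cost 1):
  1. delete 'g'  (+1)
  2. substitute 'e' -> 's'  (+1)
  3. substitute 'n' -> 'o'  (+1)
  4. substitute 'i' -> 'u'  (+1)
  5. substitute 'u' -> 'n'  (+1)
  6. substitute 's' -> 'd'  (+1)
Total edit operations: 6
Edit distance = 6


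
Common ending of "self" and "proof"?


Word 1: "self"
Word 2: "proof"
Comparing from end:
  Pos -1: 'f' == 'f'
  Pos -2: 'l' != 'o' (stop)
LCS = "f" (length 1)


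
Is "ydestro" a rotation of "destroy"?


Word: "destroy", Candidate: "ydestro"
Method: check if candidate is substring of word+word
"destroydestroy" contains "ydestro"? Yes
Is rotation = Yes


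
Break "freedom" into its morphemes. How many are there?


Word: "freedom"
Morphemes: free | -dom
Each morpheme carries meaning
= 2 morphemes


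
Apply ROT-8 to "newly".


Word: "newly"
Shift: 8
Each letter → (letter + shift) mod 26:
  'n' (13) + 8 = 21 → 'v'
  'e' (4) + 8 = 12 → 'm'
  'w' (22) + 8 = 4 → 'e'
  'l' (11) + 8 = 19 → 't'
  'y' (24) + 8 = 6 → 'g'
Result = "vmetg"


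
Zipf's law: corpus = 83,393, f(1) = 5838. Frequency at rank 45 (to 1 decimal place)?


Zipf's law: f(r) = f(1) / r
f(1) = 5838
f(45) = 5838 / 45
= 129.7 occurrences


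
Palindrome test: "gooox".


Word: "gooox"
Reversed: "xooog"
Forward == Backward? gooox != xooog
Palindrome = No


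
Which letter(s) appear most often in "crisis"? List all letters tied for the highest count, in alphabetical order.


Word: "crisis"
Letter counts:
  'c': 1
  'i': 2
  'r': 1
  's': 2
Maximum count = 2
Most frequent = 'i', 's' (2 times each)


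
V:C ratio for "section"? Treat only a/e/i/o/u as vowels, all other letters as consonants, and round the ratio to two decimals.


Word: "section"
Vowels (a,e,i,o,u): 3
Consonants: 4
Ratio = 3/4
= 0.75


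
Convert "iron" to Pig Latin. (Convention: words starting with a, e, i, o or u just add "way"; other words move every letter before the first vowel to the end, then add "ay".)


Word: "iron"
Starts with vowel → add 'way'
Pig Latin = "ironway"


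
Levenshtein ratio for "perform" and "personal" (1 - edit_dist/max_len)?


Word 1: "perform" (length 7)
Word 2: "personal" (length 8)
One optimal edit sequence:
  1. keep 'p'
  2. keep 'e'
  3. keep 'r'
  4. substitute 'f' -> 's'  (+1)
  5. keep 'o'
  6. insert 'n'  (+1)
  7. substitute 'r' -> 'a'  (+1)
  8. substitute 'm' -> 'l'  (+1)
Edit distance = 4
Max length = max(7, 8) = 8
Similarity = 1 - 4/8
= 0.5000


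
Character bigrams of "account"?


Word: "account" (length 7)
Number of bigrams = 7 - 2 + 1 = 6
  Position 0: "ac"
  Position 1: "cc"
  Position 2: "co"
  Position 3: "ou"
  Position 4: "un"
  Position 5: "nt"
Bigrams = "ac", "cc", "co", "ou", "un", "nt"


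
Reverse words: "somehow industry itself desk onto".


Original: "somehow industry itself desk onto"
Words (1..n): somehow | industry | itself | desk | onto
Reversed (n..1): onto | desk | itself | industry | somehow
Result = "onto desk itself industry somehow"


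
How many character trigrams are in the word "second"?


Word: "second" (length 6)
Number of 3-grams = length - 3 + 1 = 6 - 3 + 1
= 4


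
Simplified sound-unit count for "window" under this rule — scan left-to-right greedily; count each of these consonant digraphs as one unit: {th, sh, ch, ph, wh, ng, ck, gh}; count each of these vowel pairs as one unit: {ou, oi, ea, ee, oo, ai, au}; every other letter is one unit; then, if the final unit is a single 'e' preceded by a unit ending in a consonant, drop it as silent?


Word: "window" (6 letters)
Left-to-right scan:
  1. 'w' (letter)
  2. 'i' (letter)
  3. 'n' (letter)
  4. 'd' (letter)
  5. 'o' (letter)
  6. 'w' (letter)
Units from scan: 6
Sound units = 6 units


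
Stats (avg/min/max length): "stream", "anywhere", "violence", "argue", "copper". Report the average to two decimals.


Lengths: "stream"=6, "anywhere"=8, "violence"=8, "argue"=5, "copper"=6
Sum = 33, Count = 5
Average = 33/5 = 6.60
= avg=6.60, min=5, max=8


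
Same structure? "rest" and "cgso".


Pattern of "rest": [0, 1, 2, 3]
Pattern of "cgso": [0, 1, 2, 3]
Patterns match
Same pattern = Yes


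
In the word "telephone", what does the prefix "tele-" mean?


Prefix: tele-
Example: telephone (tele- + phone)
Meaning = distant


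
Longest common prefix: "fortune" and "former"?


Word 1: "fortune"
Word 2: "former"
Comparing from start:
  Pos 0: 'f' == 'f'
  Pos 1: 'o' == 'o'
  Pos 2: 'r' == 'r'
  Pos 3: 't' != 'm' (stop)
LCP = "for" (length 3)


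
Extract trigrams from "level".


Word: "level" (length 5)
Number of trigrams = 5 - 3 + 1 = 3
  Position 0: "lev"
  Position 1: "eve"
  Position 2: "vel"
Trigrams = "lev", "eve", "vel"


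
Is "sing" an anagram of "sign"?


Word 1: "sign" → sorted: gins
Word 2: "sing" → sorted: gins
Same letters? gins == gins
Anagram = Yes


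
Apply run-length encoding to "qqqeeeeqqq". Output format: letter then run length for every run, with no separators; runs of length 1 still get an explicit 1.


String: "qqqeeeeqqq"
Scanning for consecutive runs:
  'q' x 3
  'e' x 4
  'q' x 3
RLE = "q3e4q3"


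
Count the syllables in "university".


Word: "university"
Syllable breakdown: u-ni-ver-si-ty
Counting: 5 parts
= 5 syllables


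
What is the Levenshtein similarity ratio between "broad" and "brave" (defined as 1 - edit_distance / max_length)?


Word 1: "broad" (length 5)
Word 2: "brave" (length 5)
One optimal edit sequence:
  1. keep 'b'
  2. keep 'r'
  3. substitute 'o' -> 'a'  (+1)
  4. substitute 'a' -> 'v'  (+1)
  5. substitute 'd' -> 'e'  (+1)
Edit distance = 3
Max length = max(5, 5) = 5
Similarity = 1 - 3/5
= 0.4000


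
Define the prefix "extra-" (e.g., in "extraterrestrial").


Prefix: extra-
As in: extraterrestrial -> extra- + terrestrial
Meaning = beyond


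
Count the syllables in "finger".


Word: "finger"
Syllable breakdown: fin | ger
Counting: 2 parts
= 2 syllables


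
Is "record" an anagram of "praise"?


Word 1: "praise" → sorted: aeiprs
Word 2: "record" → sorted: cdeorr
Same letters? aeiprs != cdeorr
Anagram = No


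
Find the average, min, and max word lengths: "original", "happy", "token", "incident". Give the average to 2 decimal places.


Lengths: "original"=8, "happy"=5, "token"=5, "incident"=8
Sum = 26, Count = 4
Average = 26/4 = 6.50
= avg=6.50, min=5, max=8


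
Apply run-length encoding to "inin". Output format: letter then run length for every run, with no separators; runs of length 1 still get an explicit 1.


String: "inin"
Scanning for consecutive runs:
  'i' x 1
  'n' x 1
  'i' x 1
  'n' x 1
RLE = "i1n1i1n1"


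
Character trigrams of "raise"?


Word: "raise" (length 5)
Number of trigrams = 5 - 3 + 1 = 3
  Position 0: "rai"
  Position 1: "ais"
  Position 2: "ise"
Trigrams = "rai", "ais", "ise"


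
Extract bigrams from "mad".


Word: "mad" (length 3)
Number of bigrams = 3 - 2 + 1 = 2
  Position 0: "ma"
  Position 1: "ad"
Bigrams = "ma", "ad"


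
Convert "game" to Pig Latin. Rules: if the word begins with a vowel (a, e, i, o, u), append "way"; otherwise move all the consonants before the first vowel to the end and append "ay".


Word: "game"
Starts with consonant(s) → move to end, add 'ay'
Consonant cluster: "g"
Pig Latin = "amegay"


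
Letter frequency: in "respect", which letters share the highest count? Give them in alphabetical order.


Word: "respect"
Letter counts:
  'c': 1
  'e': 2
  'p': 1
  'r': 1
  's': 1
  't': 1
Maximum count = 2
Most frequent = 'e' (2 times each)


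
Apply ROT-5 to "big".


Word: "big"
Shift: 5
Each letter → (letter + shift) mod 26:
  'b' (1) + 5 = 6 → 'g'
  'i' (8) + 5 = 13 → 'n'
  'g' (6) + 5 = 11 → 'l'
Result = "gnl"


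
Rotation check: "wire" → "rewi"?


Word: "wire", Candidate: "rewi"
Method: check if candidate is substring of word+word
"wirewire" contains "rewi"? Yes
Is rotation = Yes


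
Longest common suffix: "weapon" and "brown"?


Word 1: "weapon"
Word 2: "brown"
Comparing from end:
  Pos -1: 'n' == 'n'
  Pos -2: 'o' != 'w' (stop)
LCS = "n" (length 1)


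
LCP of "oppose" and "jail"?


Word 1: "oppose"
Word 2: "jail"
Comparing from start:
  Pos 0: 'o' != 'j' (stop)
LCP = "" (length 0)


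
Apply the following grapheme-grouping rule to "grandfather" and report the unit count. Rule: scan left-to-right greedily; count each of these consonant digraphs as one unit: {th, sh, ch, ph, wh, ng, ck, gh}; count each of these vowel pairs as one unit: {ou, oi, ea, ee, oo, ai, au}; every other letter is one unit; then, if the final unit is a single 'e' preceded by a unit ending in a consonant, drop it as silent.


Word: "grandfather" (11 letters)
Left-to-right scan:
  (1) 'g' (letter)
  (2) 'r' (letter)
  (3) 'a' (letter)
  (4) 'n' (letter)
  (5) 'd' (letter)
  (6) 'f' (letter)
  (7) 'a' (letter)
  (8) 'th' (digraph)
  (9) 'e' (letter)
  (10) 'r' (letter)
Units from scan: 10
Sound units = 10 units


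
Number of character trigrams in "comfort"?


Word: "comfort" (length 7)
Number of 3-grams = length - 3 + 1 = 7 - 3 + 1
= 5


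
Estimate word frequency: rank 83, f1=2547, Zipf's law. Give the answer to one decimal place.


Zipf's law: f(r) = f(1) / r
f(1) = 2547
f(83) = 2547 / 83
= 30.7 occurrences


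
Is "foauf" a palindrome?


Word: "foauf"
Reversed: "fuaof"
Forward == Backward? foauf != fuaof
Palindrome = No


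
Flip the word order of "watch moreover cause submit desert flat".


Original: "watch moreover cause submit desert flat"
Words (1..n): watch | moreover | cause | submit | desert | flat
Reversed (n..1): flat | desert | submit | cause | moreover | watch
Result = "flat desert submit cause moreover watch"


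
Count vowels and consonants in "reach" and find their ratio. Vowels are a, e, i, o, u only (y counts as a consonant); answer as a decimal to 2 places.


Word: "reach"
Vowels (a,e,i,o,u): 2
Consonants: 3
Ratio = 2/3
= 0.67


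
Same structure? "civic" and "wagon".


Pattern of "civic": [0, 1, 2, 1, 0]
Pattern of "wagon": [0, 1, 2, 3, 4]
Patterns do not match
Same pattern = No


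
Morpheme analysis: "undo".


Word: "undo"
Morphemes: un- + do
Each morpheme carries meaning
= 2 morphemes


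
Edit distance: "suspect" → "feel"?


Word 1: "suspect" (length 7)
Word 2: "feel" (length 4)
One optimal edit sequence (insert/delete/substitute each cost 1):
  1. delete 's'  (+1)
  2. delete 'u'  (+1)
  3. delete 's'  (+1)
  4. substitute 'p' -> 'f'  (+1)
  5. keep 'e'
  6. substitute 'c' -> 'e'  (+1)
  7. substitute 't' -> 'l'  (+1)
Total edit operations: 6
Edit distance = 6


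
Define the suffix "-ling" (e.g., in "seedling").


Suffix: -ling
As in: seedling -> seed + -ling
Meaning = small / young


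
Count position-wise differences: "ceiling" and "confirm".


Comparing character by character (same length = 7):
  Pos 0: 'c' vs 'c' =
  Pos 1: 'e' vs 'o' !=
  Pos 2: 'i' vs 'n' !=
  Pos 3: 'l' vs 'f' !=
  Pos 4: 'i' vs 'i' =
  Pos 5: 'n' vs 'r' !=
  Pos 6: 'g' vs 'm' !=
Hamming distance = 5


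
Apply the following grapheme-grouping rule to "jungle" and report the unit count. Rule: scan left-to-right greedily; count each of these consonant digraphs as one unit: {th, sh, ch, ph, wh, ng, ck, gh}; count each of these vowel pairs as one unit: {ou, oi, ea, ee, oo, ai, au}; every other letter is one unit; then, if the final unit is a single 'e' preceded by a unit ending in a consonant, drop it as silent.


Word: "jungle" (6 letters)
Left-to-right scan:
  (1) 'j' (letter)
  (2) 'u' (letter)
  (3) 'ng' (digraph)
  (4) 'l' (letter)
  (5) 'e' (letter)
Units from scan: 5
Final unit is 'e' after a consonant -> drop as silent (-1)
Sound units = 4 units


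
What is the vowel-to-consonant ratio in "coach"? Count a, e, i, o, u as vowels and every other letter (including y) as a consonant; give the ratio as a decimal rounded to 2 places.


Word: "coach"
Vowels (a,e,i,o,u): 2
Consonants: 3
Ratio = 2/3
= 0.67


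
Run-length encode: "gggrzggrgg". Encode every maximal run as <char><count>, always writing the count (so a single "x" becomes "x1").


String: "gggrzggrgg"
Scanning for consecutive runs:
  'g' x 3
  'r' x 1
  'z' x 1
  'g' x 2
  'r' x 1
  'g' x 2
RLE = "g3r1z1g2r1g2"


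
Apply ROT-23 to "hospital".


Word: "hospital"
Shift: 23
Each letter → (letter + shift) mod 26:
  'h' (7) + 23 = 4 → 'e'
  'o' (14) + 23 = 11 → 'l'
  's' (18) + 23 = 15 → 'p'
  'p' (15) + 23 = 12 → 'm'
  'i' (8) + 23 = 5 → 'f'
  't' (19) + 23 = 16 → 'q'
  'a' (0) + 23 = 23 → 'x'
  'l' (11) + 23 = 8 → 'i'
Result = "elpmfqxi"


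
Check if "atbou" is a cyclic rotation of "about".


Word: "about", Candidate: "atbou"
Method: check if candidate is substring of word+word
"aboutabout" contains "atbou"? No
Is rotation = No
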